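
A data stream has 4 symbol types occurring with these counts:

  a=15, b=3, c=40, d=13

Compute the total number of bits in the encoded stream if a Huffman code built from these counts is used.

118

Build the Huffman tree bottom-up:
merge b(3) and d(13): 16
merge a(15) and 16: 31
merge 31 and c(40): 71
The encoded length is the sum of every internal node's weight: 16 + 31 + 71 = 118 bits.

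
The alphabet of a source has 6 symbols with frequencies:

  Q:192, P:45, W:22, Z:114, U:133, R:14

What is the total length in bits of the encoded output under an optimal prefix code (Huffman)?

Merge the two smallest weights repeatedly:
R(14) + W(22) → 36
36 + P(45) → 81
81 + Z(114) → 195
U(133) + Q(192) → 325
195 + 325 → 520
The encoded length is the sum of every internal node's weight: 36 + 81 + 195 + 325 + 520 = 1157 bits.

1157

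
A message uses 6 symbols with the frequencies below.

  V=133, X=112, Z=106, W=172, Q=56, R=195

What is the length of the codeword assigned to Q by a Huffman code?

Repeatedly merge the two smallest:
Q(56) + Z(106) → 162
X(112) + V(133) → 245
162 + W(172) → 334
R(195) + 245 → 440
334 + 440 → 774
Q's leaf is at depth 3, giving a 3-bit codeword.

3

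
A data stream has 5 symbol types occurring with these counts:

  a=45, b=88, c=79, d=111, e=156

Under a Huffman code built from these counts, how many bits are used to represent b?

Repeatedly merge the two smallest:
merge a(45) and c(79): 124
merge b(88) and d(111): 199
merge 124 and e(156): 280
merge 199 and 280: 479
The subtree containing b is merged 2 times, so code length = 2.

2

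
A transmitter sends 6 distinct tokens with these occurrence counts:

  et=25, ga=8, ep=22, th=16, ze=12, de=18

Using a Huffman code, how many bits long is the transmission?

Greedily combine the two least-frequent nodes:
merge ga(8) and ze(12): 20
merge th(16) and de(18): 34
merge 20 and ep(22): 42
merge et(25) and 34: 59
merge 42 and 59: 101
The encoded length is the sum of every internal node's weight: 20 + 34 + 42 + 59 + 101 = 256 bits.

256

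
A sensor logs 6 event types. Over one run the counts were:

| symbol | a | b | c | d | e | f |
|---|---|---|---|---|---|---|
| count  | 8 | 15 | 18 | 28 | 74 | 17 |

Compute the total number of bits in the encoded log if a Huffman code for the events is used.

355

Merge the two smallest weights repeatedly:
a(8) + b(15) → 23
f(17) + c(18) → 35
23 + d(28) → 51
35 + 51 → 86
e(74) + 86 → 160
The encoded length is the sum of every internal node's weight: 23 + 35 + 51 + 86 + 160 = 355 bits.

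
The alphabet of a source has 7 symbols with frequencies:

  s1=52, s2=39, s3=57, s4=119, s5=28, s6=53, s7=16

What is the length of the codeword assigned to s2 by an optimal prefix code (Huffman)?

3

Huffman merges, smallest pair first:
s7(16) + s5(28) → 44
s2(39) + 44 → 83
s1(52) + s6(53) → 105
s3(57) + 83 → 140
105 + s4(119) → 224
140 + 224 → 364
s2 sits 3 levels below the root, so its codeword is 3 bits.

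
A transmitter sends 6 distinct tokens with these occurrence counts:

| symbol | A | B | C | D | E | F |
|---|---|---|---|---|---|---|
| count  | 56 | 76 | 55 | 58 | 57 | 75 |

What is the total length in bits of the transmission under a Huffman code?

980

Build the Huffman tree bottom-up:
combine C(55), A(56) → 111
combine E(57), D(58) → 115
combine F(75), B(76) → 151
combine 111, 115 → 226
combine 151, 226 → 377
Total encoded bits = sum of merged weights = 111 + 115 + 151 + 226 + 377 = 980.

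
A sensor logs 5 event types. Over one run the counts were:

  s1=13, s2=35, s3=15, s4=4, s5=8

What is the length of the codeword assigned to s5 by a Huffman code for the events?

Huffman merges, smallest pair first:
s4(4) + s5(8) → 12
12 + s1(13) → 25
s3(15) + 25 → 40
s2(35) + 40 → 75
The subtree containing s5 is merged 4 times, so code length = 4.

4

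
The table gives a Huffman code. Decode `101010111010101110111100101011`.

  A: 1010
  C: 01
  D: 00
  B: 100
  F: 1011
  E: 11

AFAFFEDAE

Read left to right; each codeword is recognised as soon as it completes (prefix code):
  1010→A | 1011→F | 1010→A | 1011→F | 1011→F | 11→E | 00→D | 1010→A | 11→E
Decoded message: AFAFFEDAE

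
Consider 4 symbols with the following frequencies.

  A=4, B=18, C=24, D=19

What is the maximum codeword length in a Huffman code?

3

Merge the two lowest-weight nodes at each step:
merge A(4) and B(18): 22
merge D(19) and 22: 41
merge C(24) and 41: 65
The first pair merged (A, B) ends up deepest, at depth 3.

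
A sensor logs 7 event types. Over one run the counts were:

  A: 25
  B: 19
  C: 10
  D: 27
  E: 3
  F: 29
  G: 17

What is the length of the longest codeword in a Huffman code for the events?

4

Merge the two lowest-weight nodes at each step:
E(3) + C(10) → 13
13 + G(17) → 30
B(19) + A(25) → 44
D(27) + F(29) → 56
30 + 44 → 74
56 + 74 → 130
The rarest symbols sit at the bottom; the longest codeword is 4 bits.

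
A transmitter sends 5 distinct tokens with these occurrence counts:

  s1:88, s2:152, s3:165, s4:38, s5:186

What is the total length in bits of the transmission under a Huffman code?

1384

Greedily combine the two least-frequent nodes:
s4(38) + s1(88) → 126
126 + s2(152) → 278
s3(165) + s5(186) → 351
278 + 351 → 629
Each symbol's bit-cost is frequency × depth; summing gives 1384 bits (equivalently 126 + 278 + 351 + 629).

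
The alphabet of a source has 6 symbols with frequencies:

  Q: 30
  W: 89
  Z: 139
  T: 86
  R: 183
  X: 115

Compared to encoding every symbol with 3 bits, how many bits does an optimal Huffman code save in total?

322

Fixed-length: 3 bits × 642 symbols = 1926 bits.
Huffman merges:
merge Q(30) and T(86): 116
merge W(89) and X(115): 204
merge 116 and Z(139): 255
merge R(183) and 204: 387
merge 255 and 387: 642
Huffman total = 116 + 204 + 255 + 387 + 642 = 1604 bits.
Saving = 1926 − 1604 = 322 bits.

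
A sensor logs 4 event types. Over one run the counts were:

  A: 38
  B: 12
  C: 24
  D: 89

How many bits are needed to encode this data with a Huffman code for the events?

Merge the two smallest weights repeatedly:
B(12) + C(24) → 36
36 + A(38) → 74
74 + D(89) → 163
Each symbol's bit-cost is frequency × depth; summing gives 273 bits (equivalently 36 + 74 + 163).

273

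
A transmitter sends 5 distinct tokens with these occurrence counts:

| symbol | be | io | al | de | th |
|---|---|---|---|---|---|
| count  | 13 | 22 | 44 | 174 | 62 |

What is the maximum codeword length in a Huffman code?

4

Merge the two lowest-weight nodes at each step:
combine be(13), io(22) → 35
combine 35, al(44) → 79
combine th(62), 79 → 141
combine 141, de(174) → 315
The rarest symbols sit at the bottom; the longest codeword is 4 bits.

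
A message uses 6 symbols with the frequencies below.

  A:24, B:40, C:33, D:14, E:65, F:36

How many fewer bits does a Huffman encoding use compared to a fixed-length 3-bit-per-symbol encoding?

105

Fixed-length: 3 bits × 212 symbols = 636 bits.
Huffman merges:
combine D(14), A(24) → 38
combine C(33), F(36) → 69
combine 38, B(40) → 78
combine E(65), 69 → 134
combine 78, 134 → 212
Huffman total = 38 + 69 + 78 + 134 + 212 = 531 bits.
Saving = 636 − 531 = 105 bits.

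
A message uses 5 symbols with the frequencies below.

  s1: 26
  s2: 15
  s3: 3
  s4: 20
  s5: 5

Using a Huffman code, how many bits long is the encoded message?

Greedily combine the two least-frequent nodes:
merge s3(3) and s5(5): 8
merge 8 and s2(15): 23
merge s4(20) and 23: 43
merge s1(26) and 43: 69
Each symbol's bit-cost is frequency × depth; summing gives 143 bits (equivalently 8 + 23 + 43 + 69).

143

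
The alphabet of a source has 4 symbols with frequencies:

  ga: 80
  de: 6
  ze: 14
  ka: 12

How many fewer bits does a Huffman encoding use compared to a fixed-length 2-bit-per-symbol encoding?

Fixed-length: 2 bits × 112 symbols = 224 bits.
Huffman merges:
de(6) + ka(12) → 18
ze(14) + 18 → 32
32 + ga(80) → 112
Huffman total = 18 + 32 + 112 = 162 bits.
Saving = 224 − 162 = 62 bits.

62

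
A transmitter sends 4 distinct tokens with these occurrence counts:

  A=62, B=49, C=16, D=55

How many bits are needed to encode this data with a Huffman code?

Greedily combine the two least-frequent nodes:
merge C(16) and B(49): 65
merge D(55) and A(62): 117
merge 65 and 117: 182
Total encoded bits = sum of merged weights = 65 + 117 + 182 = 364.

364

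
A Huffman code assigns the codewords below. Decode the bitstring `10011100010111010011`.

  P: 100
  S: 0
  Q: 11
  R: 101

Read left to right; each codeword is recognised as soon as it completes (prefix code):
  100→P | 11→Q | 100→P | 0→S | 101→R | 11→Q | 0→S | 100→P | 11→Q
Decoded message: PQPSRQSPQ

PQPSRQSPQ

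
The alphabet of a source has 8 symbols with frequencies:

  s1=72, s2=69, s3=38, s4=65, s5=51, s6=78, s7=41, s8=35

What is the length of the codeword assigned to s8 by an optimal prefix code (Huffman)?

4

Repeatedly merge the two smallest:
combine s8(35), s3(38) → 73
combine s7(41), s5(51) → 92
combine s4(65), s2(69) → 134
combine s1(72), 73 → 145
combine s6(78), 92 → 170
combine 134, 145 → 279
combine 170, 279 → 449
s8 sits 4 levels below the root, so its codeword is 4 bits.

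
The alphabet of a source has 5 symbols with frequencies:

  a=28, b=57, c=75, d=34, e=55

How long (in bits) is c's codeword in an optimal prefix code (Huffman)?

2

Huffman merges, smallest pair first:
a(28) + d(34) → 62
e(55) + b(57) → 112
62 + c(75) → 137
112 + 137 → 249
c sits 2 levels below the root, so its codeword is 2 bits.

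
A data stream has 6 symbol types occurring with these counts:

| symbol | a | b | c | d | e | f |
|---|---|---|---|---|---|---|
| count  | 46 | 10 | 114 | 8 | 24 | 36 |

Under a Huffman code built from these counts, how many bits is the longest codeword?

5

Merge the two lowest-weight nodes at each step:
combine d(8), b(10) → 18
combine 18, e(24) → 42
combine f(36), 42 → 78
combine a(46), 78 → 124
combine c(114), 124 → 238
The first pair merged (d, b) ends up deepest, at depth 5.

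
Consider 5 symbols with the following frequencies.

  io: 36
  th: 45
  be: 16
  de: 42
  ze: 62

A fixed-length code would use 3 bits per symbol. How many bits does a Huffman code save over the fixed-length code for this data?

149

Fixed-length: 3 bits × 201 symbols = 603 bits.
Huffman merges:
be(16) + io(36) → 52
de(42) + th(45) → 87
52 + ze(62) → 114
87 + 114 → 201
Huffman total = 52 + 87 + 114 + 201 = 454 bits.
Saving = 603 − 454 = 149 bits.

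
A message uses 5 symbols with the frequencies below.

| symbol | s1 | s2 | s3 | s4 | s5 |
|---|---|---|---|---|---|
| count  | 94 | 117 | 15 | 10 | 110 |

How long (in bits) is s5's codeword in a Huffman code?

Repeatedly merge the two smallest:
merge s4(10) and s3(15): 25
merge 25 and s1(94): 119
merge s5(110) and s2(117): 227
merge 119 and 227: 346
s5's leaf is at depth 2, giving a 2-bit codeword.

2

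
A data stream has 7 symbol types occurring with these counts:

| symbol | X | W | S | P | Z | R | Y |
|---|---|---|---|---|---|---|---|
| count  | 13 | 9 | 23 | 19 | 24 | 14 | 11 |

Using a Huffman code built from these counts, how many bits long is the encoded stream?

Build the Huffman tree bottom-up:
merge W(9) and Y(11): 20
merge X(13) and R(14): 27
merge P(19) and 20: 39
merge S(23) and Z(24): 47
merge 27 and 39: 66
merge 47 and 66: 113
Each symbol's bit-cost is frequency × depth; summing gives 312 bits (equivalently 20 + 27 + 39 + 47 + 66 + 113).

312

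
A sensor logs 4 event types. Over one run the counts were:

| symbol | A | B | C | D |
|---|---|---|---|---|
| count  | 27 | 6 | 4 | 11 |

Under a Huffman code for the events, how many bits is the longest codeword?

3

Merge the two lowest-weight nodes at each step:
combine C(4), B(6) → 10
combine 10, D(11) → 21
combine 21, A(27) → 48
The first pair merged (C, B) ends up deepest, at depth 3.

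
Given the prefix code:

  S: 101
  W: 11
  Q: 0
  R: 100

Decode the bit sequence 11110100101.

Read left to right; each codeword is recognised as soon as it completes (prefix code):
  11→W | 11→W | 0→Q | 100→R | 101→S
Decoded message: WWQRS

WWQRS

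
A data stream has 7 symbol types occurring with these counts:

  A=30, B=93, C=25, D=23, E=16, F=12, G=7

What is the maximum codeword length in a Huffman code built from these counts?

5

Merge the two lowest-weight nodes at each step:
G(7) + F(12) → 19
E(16) + 19 → 35
D(23) + C(25) → 48
A(30) + 35 → 65
48 + 65 → 113
B(93) + 113 → 206
The first pair merged (G, F) ends up deepest, at depth 5.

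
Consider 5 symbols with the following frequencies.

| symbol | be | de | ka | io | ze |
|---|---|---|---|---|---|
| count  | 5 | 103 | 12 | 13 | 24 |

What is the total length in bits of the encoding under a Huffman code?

258

Merge the two smallest weights repeatedly:
combine be(5), ka(12) → 17
combine io(13), 17 → 30
combine ze(24), 30 → 54
combine 54, de(103) → 157
The encoded length is the sum of every internal node's weight: 17 + 30 + 54 + 157 = 258 bits.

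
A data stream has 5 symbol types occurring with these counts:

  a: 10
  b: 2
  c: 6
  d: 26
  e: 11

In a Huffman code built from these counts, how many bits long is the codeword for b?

4

Repeatedly merge the two smallest:
merge b(2) and c(6): 8
merge 8 and a(10): 18
merge e(11) and 18: 29
merge d(26) and 29: 55
The subtree containing b is merged 4 times, so code length = 4.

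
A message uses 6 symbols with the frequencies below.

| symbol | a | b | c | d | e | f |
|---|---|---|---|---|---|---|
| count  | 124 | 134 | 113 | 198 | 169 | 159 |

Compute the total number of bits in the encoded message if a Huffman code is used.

2324

Greedily combine the two least-frequent nodes:
combine c(113), a(124) → 237
combine b(134), f(159) → 293
combine e(169), d(198) → 367
combine 237, 293 → 530
combine 367, 530 → 897
Total encoded bits = sum of merged weights = 237 + 293 + 367 + 530 + 897 = 2324.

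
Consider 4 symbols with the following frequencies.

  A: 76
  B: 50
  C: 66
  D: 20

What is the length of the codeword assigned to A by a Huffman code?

1

Build the tree from the bottom:
combine D(20), B(50) → 70
combine C(66), 70 → 136
combine A(76), 136 → 212
A sits one level below the root: a 1-bit codeword.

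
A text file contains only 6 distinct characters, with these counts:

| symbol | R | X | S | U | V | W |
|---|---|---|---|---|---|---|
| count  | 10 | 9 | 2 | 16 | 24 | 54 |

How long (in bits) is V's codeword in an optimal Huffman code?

Huffman merges, smallest pair first:
combine S(2), X(9) → 11
combine R(10), 11 → 21
combine U(16), 21 → 37
combine V(24), 37 → 61
combine W(54), 61 → 115
V sits 2 levels below the root, so its codeword is 2 bits.

2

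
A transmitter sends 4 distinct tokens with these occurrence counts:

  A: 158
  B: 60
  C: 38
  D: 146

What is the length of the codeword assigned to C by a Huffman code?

3

Build the tree from the bottom:
C(38) + B(60) → 98
98 + D(146) → 244
A(158) + 244 → 402
The subtree containing C is merged 3 times, so code length = 3.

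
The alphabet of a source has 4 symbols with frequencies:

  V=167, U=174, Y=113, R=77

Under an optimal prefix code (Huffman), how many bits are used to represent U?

Huffman merges, smallest pair first:
merge R(77) and Y(113): 190
merge V(167) and U(174): 341
merge 190 and 341: 531
The subtree containing U is merged 2 times, so code length = 2.

2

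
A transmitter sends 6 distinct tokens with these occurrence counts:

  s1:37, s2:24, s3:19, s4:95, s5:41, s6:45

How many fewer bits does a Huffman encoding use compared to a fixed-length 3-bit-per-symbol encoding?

Fixed-length: 3 bits × 261 symbols = 783 bits.
Huffman merges:
s3(19) + s2(24) → 43
s1(37) + s5(41) → 78
43 + s6(45) → 88
78 + 88 → 166
s4(95) + 166 → 261
Huffman total = 43 + 78 + 88 + 166 + 261 = 636 bits.
Saving = 783 − 636 = 147 bits.

147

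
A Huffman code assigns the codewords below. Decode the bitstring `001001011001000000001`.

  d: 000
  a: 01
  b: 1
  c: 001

Read left to right; each codeword is recognised as soon as it completes (prefix code):
  001→c | 001→c | 01→a | 1→b | 001→c | 000→d | 000→d | 001→c
Decoded message: ccabcddc

ccabcddc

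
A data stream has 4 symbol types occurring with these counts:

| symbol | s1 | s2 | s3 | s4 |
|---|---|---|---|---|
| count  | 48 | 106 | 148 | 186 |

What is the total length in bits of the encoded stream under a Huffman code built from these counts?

Merge the two smallest weights repeatedly:
s1(48) + s2(106) → 154
s3(148) + 154 → 302
s4(186) + 302 → 488
Each symbol's bit-cost is frequency × depth; summing gives 944 bits (equivalently 154 + 302 + 488).

944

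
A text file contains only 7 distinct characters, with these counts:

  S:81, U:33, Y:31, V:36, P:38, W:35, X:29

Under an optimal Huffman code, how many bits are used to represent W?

Build the tree from the bottom:
merge X(29) and Y(31): 60
merge U(33) and W(35): 68
merge V(36) and P(38): 74
merge 60 and 68: 128
merge 74 and S(81): 155
merge 128 and 155: 283
W sits 3 levels below the root, so its codeword is 3 bits.

3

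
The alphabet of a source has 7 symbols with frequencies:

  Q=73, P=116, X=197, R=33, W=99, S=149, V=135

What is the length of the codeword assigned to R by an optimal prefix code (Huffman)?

4

Repeatedly merge the two smallest:
combine R(33), Q(73) → 106
combine W(99), 106 → 205
combine P(116), V(135) → 251
combine S(149), X(197) → 346
combine 205, 251 → 456
combine 346, 456 → 802
The subtree containing R is merged 4 times, so code length = 4.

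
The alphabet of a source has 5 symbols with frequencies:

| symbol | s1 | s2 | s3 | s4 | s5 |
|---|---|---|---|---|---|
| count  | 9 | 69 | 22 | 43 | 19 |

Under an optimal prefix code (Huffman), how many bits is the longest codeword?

4

Merge the two lowest-weight nodes at each step:
combine s1(9), s5(19) → 28
combine s3(22), 28 → 50
combine s4(43), 50 → 93
combine s2(69), 93 → 162
The rarest symbols sit at the bottom; the longest codeword is 4 bits.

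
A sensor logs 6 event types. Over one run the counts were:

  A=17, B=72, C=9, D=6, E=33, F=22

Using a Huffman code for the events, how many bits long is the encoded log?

Merge the two smallest weights repeatedly:
merge D(6) and C(9): 15
merge 15 and A(17): 32
merge F(22) and 32: 54
merge E(33) and 54: 87
merge B(72) and 87: 159
Each symbol's bit-cost is frequency × depth; summing gives 347 bits (equivalently 15 + 32 + 54 + 87 + 159).

347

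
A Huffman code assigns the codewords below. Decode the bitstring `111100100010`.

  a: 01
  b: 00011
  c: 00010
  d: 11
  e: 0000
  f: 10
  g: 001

ddgc

Read left to right; each codeword is recognised as soon as it completes (prefix code):
  11→d | 11→d | 001→g | 00010→c
Decoded message: ddgc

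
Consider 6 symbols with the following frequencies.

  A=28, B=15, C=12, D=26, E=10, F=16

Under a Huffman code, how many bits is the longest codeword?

3

Merge the two lowest-weight nodes at each step:
E(10) + C(12) → 22
B(15) + F(16) → 31
22 + D(26) → 48
A(28) + 31 → 59
48 + 59 → 107
The first pair merged (E, C) ends up deepest, at depth 3.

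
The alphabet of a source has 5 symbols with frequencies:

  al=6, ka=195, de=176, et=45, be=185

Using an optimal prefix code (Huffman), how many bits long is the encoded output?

Build the Huffman tree bottom-up:
al(6) + et(45) → 51
51 + de(176) → 227
be(185) + ka(195) → 380
227 + 380 → 607
The encoded length is the sum of every internal node's weight: 51 + 227 + 380 + 607 = 1265 bits.

1265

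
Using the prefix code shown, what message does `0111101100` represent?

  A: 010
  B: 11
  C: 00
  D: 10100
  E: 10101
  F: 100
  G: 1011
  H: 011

HBHC

Read left to right; each codeword is recognised as soon as it completes (prefix code):
  011→H | 11→B | 011→H | 00→C
Decoded message: HBHC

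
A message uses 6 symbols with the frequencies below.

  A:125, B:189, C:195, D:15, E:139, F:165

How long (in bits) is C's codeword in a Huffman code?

2

Build the tree from the bottom:
merge D(15) and A(125): 140
merge E(139) and 140: 279
merge F(165) and B(189): 354
merge C(195) and 279: 474
merge 354 and 474: 828
C sits 2 levels below the root, so its codeword is 2 bits.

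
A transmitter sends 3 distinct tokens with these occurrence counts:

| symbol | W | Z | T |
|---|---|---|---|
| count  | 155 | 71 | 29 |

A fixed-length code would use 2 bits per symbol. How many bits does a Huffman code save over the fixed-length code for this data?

Fixed-length: 2 bits × 255 symbols = 510 bits.
Huffman merges:
combine T(29), Z(71) → 100
combine 100, W(155) → 255
Huffman total = 100 + 255 = 355 bits.
Saving = 510 − 355 = 155 bits.

155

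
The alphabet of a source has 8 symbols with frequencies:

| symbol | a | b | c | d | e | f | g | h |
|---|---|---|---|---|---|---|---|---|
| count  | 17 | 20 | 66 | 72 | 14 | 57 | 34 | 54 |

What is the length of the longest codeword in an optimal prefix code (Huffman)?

Merge the two lowest-weight nodes at each step:
e(14) + a(17) → 31
b(20) + 31 → 51
g(34) + 51 → 85
h(54) + f(57) → 111
c(66) + d(72) → 138
85 + 111 → 196
138 + 196 → 334
The first pair merged (e, a) ends up deepest, at depth 5.

5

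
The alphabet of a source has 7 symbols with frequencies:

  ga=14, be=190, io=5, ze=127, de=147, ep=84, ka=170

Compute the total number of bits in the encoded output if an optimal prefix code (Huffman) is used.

Build the Huffman tree bottom-up:
merge io(5) and ga(14): 19
merge 19 and ep(84): 103
merge 103 and ze(127): 230
merge de(147) and ka(170): 317
merge be(190) and 230: 420
merge 317 and 420: 737
The encoded length is the sum of every internal node's weight: 19 + 103 + 230 + 317 + 420 + 737 = 1826 bits.

1826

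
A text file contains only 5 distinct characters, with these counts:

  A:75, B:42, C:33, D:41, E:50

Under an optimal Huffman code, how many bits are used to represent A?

2

Huffman merges, smallest pair first:
combine C(33), D(41) → 74
combine B(42), E(50) → 92
combine 74, A(75) → 149
combine 92, 149 → 241
A sits 2 levels below the root, so its codeword is 2 bits.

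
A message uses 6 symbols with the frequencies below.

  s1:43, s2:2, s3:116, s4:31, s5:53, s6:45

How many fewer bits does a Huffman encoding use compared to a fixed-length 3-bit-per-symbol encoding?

199

Fixed-length: 3 bits × 290 symbols = 870 bits.
Huffman merges:
merge s2(2) and s4(31): 33
merge 33 and s1(43): 76
merge s6(45) and s5(53): 98
merge 76 and 98: 174
merge s3(116) and 174: 290
Huffman total = 33 + 76 + 98 + 174 + 290 = 671 bits.
Saving = 870 − 671 = 199 bits.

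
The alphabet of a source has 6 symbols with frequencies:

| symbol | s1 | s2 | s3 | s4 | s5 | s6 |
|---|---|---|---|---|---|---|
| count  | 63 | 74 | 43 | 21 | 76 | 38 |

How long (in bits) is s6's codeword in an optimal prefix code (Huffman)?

Huffman merges, smallest pair first:
s4(21) + s6(38) → 59
s3(43) + 59 → 102
s1(63) + s2(74) → 137
s5(76) + 102 → 178
137 + 178 → 315
s6 sits 4 levels below the root, so its codeword is 4 bits.

4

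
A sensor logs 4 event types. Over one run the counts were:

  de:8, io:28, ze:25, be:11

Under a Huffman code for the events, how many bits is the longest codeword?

3

Merge the two lowest-weight nodes at each step:
de(8) + be(11) → 19
19 + ze(25) → 44
io(28) + 44 → 72
The rarest symbols sit at the bottom; the longest codeword is 3 bits.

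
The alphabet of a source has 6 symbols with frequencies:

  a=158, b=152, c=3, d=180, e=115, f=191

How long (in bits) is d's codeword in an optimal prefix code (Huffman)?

Repeatedly merge the two smallest:
c(3) + e(115) → 118
118 + b(152) → 270
a(158) + d(180) → 338
f(191) + 270 → 461
338 + 461 → 799
d sits 2 levels below the root, so its codeword is 2 bits.

2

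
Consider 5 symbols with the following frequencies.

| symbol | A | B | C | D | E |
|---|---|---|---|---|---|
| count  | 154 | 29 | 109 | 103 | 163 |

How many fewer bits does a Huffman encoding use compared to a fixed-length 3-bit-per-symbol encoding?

426

Fixed-length: 3 bits × 558 symbols = 1674 bits.
Huffman merges:
combine B(29), D(103) → 132
combine C(109), 132 → 241
combine A(154), E(163) → 317
combine 241, 317 → 558
Huffman total = 132 + 241 + 317 + 558 = 1248 bits.
Saving = 1674 − 1248 = 426 bits.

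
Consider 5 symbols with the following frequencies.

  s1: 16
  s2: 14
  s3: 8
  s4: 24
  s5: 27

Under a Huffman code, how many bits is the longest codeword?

3

Merge the two lowest-weight nodes at each step:
combine s3(8), s2(14) → 22
combine s1(16), 22 → 38
combine s4(24), s5(27) → 51
combine 38, 51 → 89
The first pair merged (s3, s2) ends up deepest, at depth 3.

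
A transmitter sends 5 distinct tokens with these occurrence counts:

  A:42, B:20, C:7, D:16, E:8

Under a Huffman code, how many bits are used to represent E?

Repeatedly merge the two smallest:
C(7) + E(8) → 15
15 + D(16) → 31
B(20) + 31 → 51
A(42) + 51 → 93
E's leaf is at depth 4, giving a 4-bit codeword.

4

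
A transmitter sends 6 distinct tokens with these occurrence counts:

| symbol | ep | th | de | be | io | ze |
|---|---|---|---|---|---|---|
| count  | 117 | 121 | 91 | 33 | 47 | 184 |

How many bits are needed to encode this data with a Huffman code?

1437

Greedily combine the two least-frequent nodes:
be(33) + io(47) → 80
80 + de(91) → 171
ep(117) + th(121) → 238
171 + ze(184) → 355
238 + 355 → 593
The encoded length is the sum of every internal node's weight: 80 + 171 + 238 + 355 + 593 = 1437 bits.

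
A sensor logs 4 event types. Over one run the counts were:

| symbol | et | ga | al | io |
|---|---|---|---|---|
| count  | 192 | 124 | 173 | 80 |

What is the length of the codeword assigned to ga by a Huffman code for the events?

Repeatedly merge the two smallest:
merge io(80) and ga(124): 204
merge al(173) and et(192): 365
merge 204 and 365: 569
The subtree containing ga is merged 2 times, so code length = 2.

2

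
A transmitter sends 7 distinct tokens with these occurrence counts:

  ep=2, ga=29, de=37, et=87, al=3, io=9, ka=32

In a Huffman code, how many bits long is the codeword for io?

Build the tree from the bottom:
ep(2) + al(3) → 5
5 + io(9) → 14
14 + ga(29) → 43
ka(32) + de(37) → 69
43 + 69 → 112
et(87) + 112 → 199
The subtree containing io is merged 4 times, so code length = 4.

4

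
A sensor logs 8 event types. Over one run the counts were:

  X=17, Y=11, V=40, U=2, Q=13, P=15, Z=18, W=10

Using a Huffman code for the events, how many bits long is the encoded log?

Merge the two smallest weights repeatedly:
U(2) + W(10) → 12
Y(11) + 12 → 23
Q(13) + P(15) → 28
X(17) + Z(18) → 35
23 + 28 → 51
35 + V(40) → 75
51 + 75 → 126
The encoded length is the sum of every internal node's weight: 12 + 23 + 28 + 35 + 51 + 75 + 126 = 350 bits.

350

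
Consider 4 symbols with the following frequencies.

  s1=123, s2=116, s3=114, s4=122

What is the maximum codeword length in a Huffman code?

2

Merge the two lowest-weight nodes at each step:
combine s3(114), s2(116) → 230
combine s4(122), s1(123) → 245
combine 230, 245 → 475
Maximum depth reached is 2.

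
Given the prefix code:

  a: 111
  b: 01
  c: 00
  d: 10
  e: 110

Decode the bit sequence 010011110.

Read left to right; each codeword is recognised as soon as it completes (prefix code):
  01→b | 00→c | 111→a | 10→d
Decoded message: bcad

bcad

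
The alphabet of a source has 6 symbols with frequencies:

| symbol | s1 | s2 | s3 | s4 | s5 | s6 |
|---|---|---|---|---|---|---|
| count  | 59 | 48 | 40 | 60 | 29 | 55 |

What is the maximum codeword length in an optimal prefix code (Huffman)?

Merge the two lowest-weight nodes at each step:
combine s5(29), s3(40) → 69
combine s2(48), s6(55) → 103
combine s1(59), s4(60) → 119
combine 69, 103 → 172
combine 119, 172 → 291
The first pair merged (s5, s3) ends up deepest, at depth 3.

3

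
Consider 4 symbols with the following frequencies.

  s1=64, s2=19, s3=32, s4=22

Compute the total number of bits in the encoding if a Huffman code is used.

251

Greedily combine the two least-frequent nodes:
combine s2(19), s4(22) → 41
combine s3(32), 41 → 73
combine s1(64), 73 → 137
Total encoded bits = sum of merged weights = 41 + 73 + 137 = 251.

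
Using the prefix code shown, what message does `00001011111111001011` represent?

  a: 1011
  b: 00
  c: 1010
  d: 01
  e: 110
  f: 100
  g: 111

bbaggba

Read left to right; each codeword is recognised as soon as it completes (prefix code):
  00→b | 00→b | 1011→a | 111→g | 111→g | 00→b | 1011→a
Decoded message: bbaggba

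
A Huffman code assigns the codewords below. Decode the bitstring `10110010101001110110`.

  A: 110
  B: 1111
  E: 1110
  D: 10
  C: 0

Read left to right; each codeword is recognised as soon as it completes (prefix code):
  10→D | 110→A | 0→C | 10→D | 10→D | 10→D | 0→C | 1110→E | 110→A
Decoded message: DACDDDCEA

DACDDDCEA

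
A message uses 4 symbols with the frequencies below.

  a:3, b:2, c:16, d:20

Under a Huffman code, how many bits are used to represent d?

Repeatedly merge the two smallest:
b(2) + a(3) → 5
5 + c(16) → 21
d(20) + 21 → 41
d is merged only at the final step, so code length = 1.

1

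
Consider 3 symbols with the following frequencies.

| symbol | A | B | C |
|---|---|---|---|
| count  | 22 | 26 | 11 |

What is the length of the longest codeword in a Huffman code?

2

Merge the two lowest-weight nodes at each step:
combine C(11), A(22) → 33
combine B(26), 33 → 59
The first pair merged (C, A) ends up deepest, at depth 2.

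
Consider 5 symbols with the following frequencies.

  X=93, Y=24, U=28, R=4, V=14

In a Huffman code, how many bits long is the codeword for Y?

Repeatedly merge the two smallest:
R(4) + V(14) → 18
18 + Y(24) → 42
U(28) + 42 → 70
70 + X(93) → 163
Y's leaf is at depth 3, giving a 3-bit codeword.

3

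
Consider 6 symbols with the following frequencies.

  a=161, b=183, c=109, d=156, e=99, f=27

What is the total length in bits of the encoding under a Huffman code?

Greedily combine the two least-frequent nodes:
merge f(27) and e(99): 126
merge c(109) and 126: 235
merge d(156) and a(161): 317
merge b(183) and 235: 418
merge 317 and 418: 735
Each symbol's bit-cost is frequency × depth; summing gives 1831 bits (equivalently 126 + 235 + 317 + 418 + 735).

1831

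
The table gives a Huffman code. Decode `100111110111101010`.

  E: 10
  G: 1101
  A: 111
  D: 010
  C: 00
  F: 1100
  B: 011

Read left to right; each codeword is recognised as soon as it completes (prefix code):
  10→E | 011→B | 111→A | 011→B | 1101→G | 010→D
Decoded message: EBABGD

EBABGD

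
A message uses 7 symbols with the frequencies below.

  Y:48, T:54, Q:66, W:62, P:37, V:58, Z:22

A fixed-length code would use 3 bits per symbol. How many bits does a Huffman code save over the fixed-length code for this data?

69

Fixed-length: 3 bits × 347 symbols = 1041 bits.
Huffman merges:
combine Z(22), P(37) → 59
combine Y(48), T(54) → 102
combine V(58), 59 → 117
combine W(62), Q(66) → 128
combine 102, 117 → 219
combine 128, 219 → 347
Huffman total = 59 + 102 + 117 + 128 + 219 + 347 = 972 bits.
Saving = 1041 − 972 = 69 bits.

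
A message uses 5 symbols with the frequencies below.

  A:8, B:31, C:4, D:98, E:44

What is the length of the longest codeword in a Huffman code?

4

Merge the two lowest-weight nodes at each step:
combine C(4), A(8) → 12
combine 12, B(31) → 43
combine 43, E(44) → 87
combine 87, D(98) → 185
The first pair merged (C, A) ends up deepest, at depth 4.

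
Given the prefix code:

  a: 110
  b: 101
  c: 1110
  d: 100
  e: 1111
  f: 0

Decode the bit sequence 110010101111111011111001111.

afbfecede

Read left to right; each codeword is recognised as soon as it completes (prefix code):
  110→a | 0→f | 101→b | 0→f | 1111→e | 1110→c | 1111→e | 100→d | 1111→e
Decoded message: afbfecede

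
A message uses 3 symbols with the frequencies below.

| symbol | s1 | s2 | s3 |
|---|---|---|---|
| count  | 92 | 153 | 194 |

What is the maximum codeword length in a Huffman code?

Merge the two lowest-weight nodes at each step:
combine s1(92), s2(153) → 245
combine s3(194), 245 → 439
The rarest symbols sit at the bottom; the longest codeword is 2 bits.

2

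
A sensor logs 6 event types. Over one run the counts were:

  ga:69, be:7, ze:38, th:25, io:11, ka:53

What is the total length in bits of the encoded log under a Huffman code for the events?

467

Build the Huffman tree bottom-up:
be(7) + io(11) → 18
18 + th(25) → 43
ze(38) + 43 → 81
ka(53) + ga(69) → 122
81 + 122 → 203
Total encoded bits = sum of merged weights = 18 + 43 + 81 + 122 + 203 = 467.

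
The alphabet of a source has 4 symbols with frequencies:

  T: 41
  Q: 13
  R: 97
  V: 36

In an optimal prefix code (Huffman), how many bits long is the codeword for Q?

Build the tree from the bottom:
merge Q(13) and V(36): 49
merge T(41) and 49: 90
merge 90 and R(97): 187
Q's leaf is at depth 3, giving a 3-bit codeword.

3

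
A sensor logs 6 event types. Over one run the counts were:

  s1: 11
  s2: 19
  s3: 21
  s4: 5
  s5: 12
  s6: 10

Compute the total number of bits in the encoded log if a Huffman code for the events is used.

Merge the two smallest weights repeatedly:
s4(5) + s6(10) → 15
s1(11) + s5(12) → 23
15 + s2(19) → 34
s3(21) + 23 → 44
34 + 44 → 78
Total encoded bits = sum of merged weights = 15 + 23 + 34 + 44 + 78 = 194.

194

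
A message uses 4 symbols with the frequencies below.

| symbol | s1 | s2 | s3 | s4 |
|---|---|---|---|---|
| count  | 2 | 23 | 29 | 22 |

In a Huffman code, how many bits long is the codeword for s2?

Huffman merges, smallest pair first:
s1(2) + s4(22) → 24
s2(23) + 24 → 47
s3(29) + 47 → 76
s2's leaf is at depth 2, giving a 2-bit codeword.

2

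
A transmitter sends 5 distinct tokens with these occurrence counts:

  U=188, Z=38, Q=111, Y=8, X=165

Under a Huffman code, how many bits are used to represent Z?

4

Repeatedly merge the two smallest:
combine Y(8), Z(38) → 46
combine 46, Q(111) → 157
combine 157, X(165) → 322
combine U(188), 322 → 510
Z's leaf is at depth 4, giving a 4-bit codeword.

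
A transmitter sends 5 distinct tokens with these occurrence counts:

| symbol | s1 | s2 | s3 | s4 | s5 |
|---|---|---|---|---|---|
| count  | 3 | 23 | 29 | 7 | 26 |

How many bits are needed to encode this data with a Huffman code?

Build the Huffman tree bottom-up:
s1(3) + s4(7) → 10
10 + s2(23) → 33
s5(26) + s3(29) → 55
33 + 55 → 88
Each symbol's bit-cost is frequency × depth; summing gives 186 bits (equivalently 10 + 33 + 55 + 88).

186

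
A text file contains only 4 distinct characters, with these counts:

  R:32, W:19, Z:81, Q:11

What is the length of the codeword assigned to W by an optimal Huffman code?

3

Repeatedly merge the two smallest:
combine Q(11), W(19) → 30
combine 30, R(32) → 62
combine 62, Z(81) → 143
W sits 3 levels below the root, so its codeword is 3 bits.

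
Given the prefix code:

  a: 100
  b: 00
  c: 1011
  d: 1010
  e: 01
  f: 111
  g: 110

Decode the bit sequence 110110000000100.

Read left to right; each codeword is recognised as soon as it completes (prefix code):
  110→g | 110→g | 00→b | 00→b | 00→b | 100→a
Decoded message: ggbbba

ggbbba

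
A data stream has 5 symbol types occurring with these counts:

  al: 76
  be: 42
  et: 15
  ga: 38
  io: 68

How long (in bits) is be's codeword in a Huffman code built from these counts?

2

Build the tree from the bottom:
merge et(15) and ga(38): 53
merge be(42) and 53: 95
merge io(68) and al(76): 144
merge 95 and 144: 239
The subtree containing be is merged 2 times, so code length = 2.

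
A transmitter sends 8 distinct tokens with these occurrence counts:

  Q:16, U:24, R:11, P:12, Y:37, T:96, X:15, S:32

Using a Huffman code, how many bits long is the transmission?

Greedily combine the two least-frequent nodes:
R(11) + P(12) → 23
X(15) + Q(16) → 31
23 + U(24) → 47
31 + S(32) → 63
Y(37) + 47 → 84
63 + 84 → 147
T(96) + 147 → 243
Total encoded bits = sum of merged weights = 23 + 31 + 47 + 63 + 84 + 147 + 243 = 638.

638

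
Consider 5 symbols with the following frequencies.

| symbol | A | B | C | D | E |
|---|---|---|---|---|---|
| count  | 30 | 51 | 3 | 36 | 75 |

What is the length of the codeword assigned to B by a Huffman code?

2

Repeatedly merge the two smallest:
C(3) + A(30) → 33
33 + D(36) → 69
B(51) + 69 → 120
E(75) + 120 → 195
The subtree containing B is merged 2 times, so code length = 2.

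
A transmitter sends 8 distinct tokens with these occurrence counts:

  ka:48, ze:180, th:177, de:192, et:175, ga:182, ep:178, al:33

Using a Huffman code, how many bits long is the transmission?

3384

Merge the two smallest weights repeatedly:
merge al(33) and ka(48): 81
merge 81 and et(175): 256
merge th(177) and ep(178): 355
merge ze(180) and ga(182): 362
merge de(192) and 256: 448
merge 355 and 362: 717
merge 448 and 717: 1165
Each symbol's bit-cost is frequency × depth; summing gives 3384 bits (equivalently 81 + 256 + 355 + 362 + 448 + 717 + 1165).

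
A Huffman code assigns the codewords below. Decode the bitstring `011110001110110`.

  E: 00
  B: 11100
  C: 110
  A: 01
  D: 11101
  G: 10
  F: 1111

ABACC

Read left to right; each codeword is recognised as soon as it completes (prefix code):
  01→A | 11100→B | 01→A | 110→C | 110→C
Decoded message: ABACC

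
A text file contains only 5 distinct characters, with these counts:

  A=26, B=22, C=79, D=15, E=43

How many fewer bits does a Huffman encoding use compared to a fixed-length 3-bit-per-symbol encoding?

Fixed-length: 3 bits × 185 symbols = 555 bits.
Huffman merges:
D(15) + B(22) → 37
A(26) + 37 → 63
E(43) + 63 → 106
C(79) + 106 → 185
Huffman total = 37 + 63 + 106 + 185 = 391 bits.
Saving = 555 − 391 = 164 bits.

164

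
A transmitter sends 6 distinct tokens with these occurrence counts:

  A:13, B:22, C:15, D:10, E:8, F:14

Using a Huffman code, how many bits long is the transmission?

Build the Huffman tree bottom-up:
merge E(8) and D(10): 18
merge A(13) and F(14): 27
merge C(15) and 18: 33
merge B(22) and 27: 49
merge 33 and 49: 82
Each symbol's bit-cost is frequency × depth; summing gives 209 bits (equivalently 18 + 27 + 33 + 49 + 82).

209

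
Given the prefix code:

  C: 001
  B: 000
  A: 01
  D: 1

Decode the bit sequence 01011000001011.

Read left to right; each codeword is recognised as soon as it completes (prefix code):
  01→A | 01→A | 1→D | 000→B | 001→C | 01→A | 1→D
Decoded message: AADBCAD

AADBCAD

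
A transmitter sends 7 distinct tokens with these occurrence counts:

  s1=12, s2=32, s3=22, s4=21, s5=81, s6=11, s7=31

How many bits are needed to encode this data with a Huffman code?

534

Merge the two smallest weights repeatedly:
merge s6(11) and s1(12): 23
merge s4(21) and s3(22): 43
merge 23 and s7(31): 54
merge s2(32) and 43: 75
merge 54 and 75: 129
merge s5(81) and 129: 210
The encoded length is the sum of every internal node's weight: 23 + 43 + 54 + 75 + 129 + 210 = 534 bits.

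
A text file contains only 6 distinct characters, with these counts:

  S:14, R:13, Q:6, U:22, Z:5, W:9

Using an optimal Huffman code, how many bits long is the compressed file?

169

Merge the two smallest weights repeatedly:
merge Z(5) and Q(6): 11
merge W(9) and 11: 20
merge R(13) and S(14): 27
merge 20 and U(22): 42
merge 27 and 42: 69
Each symbol's bit-cost is frequency × depth; summing gives 169 bits (equivalently 11 + 20 + 27 + 42 + 69).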